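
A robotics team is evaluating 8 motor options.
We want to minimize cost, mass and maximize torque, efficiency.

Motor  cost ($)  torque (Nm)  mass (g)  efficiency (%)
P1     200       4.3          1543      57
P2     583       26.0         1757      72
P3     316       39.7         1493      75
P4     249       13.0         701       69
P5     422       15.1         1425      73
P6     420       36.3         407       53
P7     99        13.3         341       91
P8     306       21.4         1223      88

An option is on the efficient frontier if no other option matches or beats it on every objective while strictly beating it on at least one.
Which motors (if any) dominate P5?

P8: cost 306≤422, torque 21.4≥15.1, mass 1223≤1425, efficiency 88≥73 — dominates P5.
Others (P1, P2, P3, P4, P6, P7) are each worse than P5 on at least one objective.

P8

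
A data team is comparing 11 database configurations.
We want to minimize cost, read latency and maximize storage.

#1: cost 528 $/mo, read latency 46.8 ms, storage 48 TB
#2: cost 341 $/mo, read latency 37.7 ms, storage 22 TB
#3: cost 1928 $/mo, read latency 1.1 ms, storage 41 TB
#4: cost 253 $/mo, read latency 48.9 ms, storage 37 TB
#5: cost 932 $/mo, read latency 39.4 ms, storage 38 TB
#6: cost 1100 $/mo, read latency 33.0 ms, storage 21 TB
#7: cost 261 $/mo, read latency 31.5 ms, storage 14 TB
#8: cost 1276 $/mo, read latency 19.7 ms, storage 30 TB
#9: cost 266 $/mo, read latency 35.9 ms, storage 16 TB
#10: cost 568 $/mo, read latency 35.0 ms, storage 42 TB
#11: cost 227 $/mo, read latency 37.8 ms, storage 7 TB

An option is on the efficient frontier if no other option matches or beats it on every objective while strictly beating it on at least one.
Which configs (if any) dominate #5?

#10: cost 568≤932, read latency 35.0≤39.4, storage 42≥38 — dominates #5.
Others (#1, #2, #3, #4, #6, #7, #8, #9, #11) are each worse than #5 on at least one objective.

#10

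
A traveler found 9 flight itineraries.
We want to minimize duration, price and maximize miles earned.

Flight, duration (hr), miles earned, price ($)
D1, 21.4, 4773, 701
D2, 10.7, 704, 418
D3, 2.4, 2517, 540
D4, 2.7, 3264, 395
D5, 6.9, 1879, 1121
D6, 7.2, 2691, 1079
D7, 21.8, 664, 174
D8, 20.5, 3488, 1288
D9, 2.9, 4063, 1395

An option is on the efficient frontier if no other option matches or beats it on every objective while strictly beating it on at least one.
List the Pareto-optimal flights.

D1, D3, D4, D7, D8, D9

D1: not dominated (best miles earned).
D2: dominated by D4 (duration 2.7≤10.7, miles earned 3264≥704, price 395≤418).
D3: not dominated (best duration).
D4: not dominated.
D5: dominated by D3 (duration 2.4≤6.9, miles earned 2517≥1879, price 540≤1121).
D6: dominated by D4 (duration 2.7≤7.2, miles earned 3264≥2691, price 395≤1079).
D7: not dominated (best price).
D8: not dominated.
D9: not dominated.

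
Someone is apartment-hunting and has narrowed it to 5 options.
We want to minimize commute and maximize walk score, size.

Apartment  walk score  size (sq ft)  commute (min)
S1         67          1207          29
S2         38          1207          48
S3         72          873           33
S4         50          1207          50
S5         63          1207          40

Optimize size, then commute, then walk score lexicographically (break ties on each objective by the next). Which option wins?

S1

First maximize size: best is 1207, kept {S1, S2, S4, S5}.
Then minimize commute: best is 29, kept {S1}.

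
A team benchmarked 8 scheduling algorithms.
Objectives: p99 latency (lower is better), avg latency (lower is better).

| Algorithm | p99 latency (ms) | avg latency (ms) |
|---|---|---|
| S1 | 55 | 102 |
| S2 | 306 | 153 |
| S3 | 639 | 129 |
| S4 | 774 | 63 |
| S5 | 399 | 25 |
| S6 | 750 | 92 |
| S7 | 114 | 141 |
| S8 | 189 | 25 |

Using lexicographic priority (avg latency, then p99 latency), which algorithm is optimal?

First minimize avg latency: best is 25, kept {S5, S8}.
Then minimize p99 latency: best is 189, kept {S8}.

S8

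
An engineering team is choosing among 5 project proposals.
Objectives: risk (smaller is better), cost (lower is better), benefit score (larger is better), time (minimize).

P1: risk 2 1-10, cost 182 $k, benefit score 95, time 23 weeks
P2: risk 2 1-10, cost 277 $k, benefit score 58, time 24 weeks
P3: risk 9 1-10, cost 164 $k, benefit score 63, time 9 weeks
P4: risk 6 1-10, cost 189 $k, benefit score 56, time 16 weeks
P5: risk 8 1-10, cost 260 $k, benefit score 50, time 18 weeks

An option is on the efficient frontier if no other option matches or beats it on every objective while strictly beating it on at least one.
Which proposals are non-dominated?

P1, P3, P4

P1: not dominated (best benefit score).
P2: dominated by P1 (risk 2≤2, cost 182≤277, benefit score 95≥58, time 23≤24).
P3: not dominated (best cost).
P4: not dominated.
P5: dominated by P4 (risk 6≤8, cost 189≤260, benefit score 56≥50, time 16≤18).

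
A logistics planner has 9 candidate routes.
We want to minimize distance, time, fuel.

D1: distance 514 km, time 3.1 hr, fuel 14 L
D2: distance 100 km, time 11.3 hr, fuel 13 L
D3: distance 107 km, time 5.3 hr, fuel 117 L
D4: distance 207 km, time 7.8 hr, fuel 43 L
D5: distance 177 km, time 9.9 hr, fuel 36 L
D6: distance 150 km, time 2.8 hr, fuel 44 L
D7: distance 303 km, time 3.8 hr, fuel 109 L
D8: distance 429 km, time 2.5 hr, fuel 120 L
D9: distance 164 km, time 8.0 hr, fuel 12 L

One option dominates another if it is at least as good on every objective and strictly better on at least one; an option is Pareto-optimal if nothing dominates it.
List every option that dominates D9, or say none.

none

D1: worse on distance (514 vs 164).
D2: worse on time (11.3 vs 8.0).
D3: worse on fuel (117 vs 12).
D4: worse on distance (207 vs 164).
D5: worse on distance (177 vs 164).
D6: worse on fuel (44 vs 12).
D7: worse on distance (303 vs 164).
D8: worse on distance (429 vs 164).
No option dominates D9.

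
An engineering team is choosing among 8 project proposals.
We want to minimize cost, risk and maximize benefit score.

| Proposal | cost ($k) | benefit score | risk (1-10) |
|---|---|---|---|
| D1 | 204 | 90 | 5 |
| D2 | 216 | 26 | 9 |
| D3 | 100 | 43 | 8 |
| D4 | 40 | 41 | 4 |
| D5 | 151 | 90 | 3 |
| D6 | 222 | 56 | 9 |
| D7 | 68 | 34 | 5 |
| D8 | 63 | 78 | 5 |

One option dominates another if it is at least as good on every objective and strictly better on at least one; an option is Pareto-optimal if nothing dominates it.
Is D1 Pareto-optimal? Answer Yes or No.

D5 vs D1: cost 151≤204, benefit score 90≥90, risk 3≤5 — D5 is at least as good on every objective and strictly better on at least one, so D5 dominates D1.

No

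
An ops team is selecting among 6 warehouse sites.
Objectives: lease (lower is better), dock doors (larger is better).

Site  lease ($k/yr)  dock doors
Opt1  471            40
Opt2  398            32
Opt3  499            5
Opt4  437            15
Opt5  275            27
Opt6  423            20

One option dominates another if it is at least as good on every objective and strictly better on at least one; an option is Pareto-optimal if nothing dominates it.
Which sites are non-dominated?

Opt1, Opt2, Opt5

Opt1: not dominated (best dock doors).
Opt2: not dominated.
Opt3: dominated by Opt1 (lease 471≤499, dock doors 40≥5).
Opt4: dominated by Opt2 (lease 398≤437, dock doors 32≥15).
Opt5: not dominated (best lease).
Opt6: dominated by Opt2 (lease 398≤423, dock doors 32≥20).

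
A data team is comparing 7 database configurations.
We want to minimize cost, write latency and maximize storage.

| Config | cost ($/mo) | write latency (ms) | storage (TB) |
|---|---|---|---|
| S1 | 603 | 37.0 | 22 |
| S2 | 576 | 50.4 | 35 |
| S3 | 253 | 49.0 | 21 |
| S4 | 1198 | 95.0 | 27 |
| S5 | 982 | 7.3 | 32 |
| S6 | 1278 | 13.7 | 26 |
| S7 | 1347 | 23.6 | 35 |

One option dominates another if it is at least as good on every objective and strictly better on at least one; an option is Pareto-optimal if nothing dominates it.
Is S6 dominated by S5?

Yes

S5 vs S6: cost 982≤1278, write latency 7.3≤13.7, storage 32≥26 — S5 is at least as good on every objective with at least one strict improvement.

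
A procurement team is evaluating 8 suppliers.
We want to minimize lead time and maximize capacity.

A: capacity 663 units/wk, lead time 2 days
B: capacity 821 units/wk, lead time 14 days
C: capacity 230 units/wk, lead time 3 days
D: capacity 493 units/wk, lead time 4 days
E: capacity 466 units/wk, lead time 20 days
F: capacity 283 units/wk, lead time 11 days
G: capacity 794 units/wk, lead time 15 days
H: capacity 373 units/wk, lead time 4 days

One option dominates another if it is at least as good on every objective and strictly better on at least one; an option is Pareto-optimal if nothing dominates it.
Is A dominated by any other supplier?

B: worse on lead time (14 vs 2).
C: worse on capacity (230 vs 663).
D: worse on capacity (493 vs 663).
E: worse on capacity (466 vs 663).
F: worse on capacity (283 vs 663).
G: worse on lead time (15 vs 2).
H: worse on capacity (373 vs 663).
No option is at least as good as A on every objective and strictly better on one.

No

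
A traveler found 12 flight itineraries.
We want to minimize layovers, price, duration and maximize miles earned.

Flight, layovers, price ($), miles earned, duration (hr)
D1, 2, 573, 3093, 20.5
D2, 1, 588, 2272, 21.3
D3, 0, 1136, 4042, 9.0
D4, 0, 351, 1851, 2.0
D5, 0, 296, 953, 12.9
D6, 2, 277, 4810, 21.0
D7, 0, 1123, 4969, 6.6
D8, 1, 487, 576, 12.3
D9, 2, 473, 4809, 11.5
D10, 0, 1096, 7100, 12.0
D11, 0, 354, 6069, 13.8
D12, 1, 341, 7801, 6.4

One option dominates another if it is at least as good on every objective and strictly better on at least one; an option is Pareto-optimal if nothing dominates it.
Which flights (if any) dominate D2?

D11, D12

D11: layovers 0≤1, price 354≤588, miles earned 6069≥2272, duration 13.8≤21.3 — dominates D2.
D12: layovers 1≤1, price 341≤588, miles earned 7801≥2272, duration 6.4≤21.3 — dominates D2.
Others (D1, D3, D4, D5, D6, D7, D8, D9, D10) are each worse than D2 on at least one objective.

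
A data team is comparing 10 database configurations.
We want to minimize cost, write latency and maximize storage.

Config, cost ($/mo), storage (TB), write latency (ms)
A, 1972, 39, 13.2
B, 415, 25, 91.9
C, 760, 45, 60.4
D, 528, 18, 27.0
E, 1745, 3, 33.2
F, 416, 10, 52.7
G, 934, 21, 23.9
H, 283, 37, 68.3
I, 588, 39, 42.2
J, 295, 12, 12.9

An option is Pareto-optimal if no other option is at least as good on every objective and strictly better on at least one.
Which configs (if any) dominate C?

none

A: worse on cost (1972 vs 760).
B: worse on storage (25 vs 45).
D: worse on storage (18 vs 45).
E: worse on cost (1745 vs 760).
F: worse on storage (10 vs 45).
G: worse on cost (934 vs 760).
H: worse on storage (37 vs 45).
I: worse on storage (39 vs 45).
J: worse on storage (12 vs 45).
No option dominates C.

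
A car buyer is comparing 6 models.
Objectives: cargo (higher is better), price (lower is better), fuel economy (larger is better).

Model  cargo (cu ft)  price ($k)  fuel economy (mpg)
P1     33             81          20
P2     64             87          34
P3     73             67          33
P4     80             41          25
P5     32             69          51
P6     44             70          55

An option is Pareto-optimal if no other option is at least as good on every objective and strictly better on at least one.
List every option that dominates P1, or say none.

P3, P4, P6

P3: cargo 73≥33, price 67≤81, fuel economy 33≥20 — dominates P1.
P4: cargo 80≥33, price 41≤81, fuel economy 25≥20 — dominates P1.
P6: cargo 44≥33, price 70≤81, fuel economy 55≥20 — dominates P1.
Others (P2, P5) are each worse than P1 on at least one objective.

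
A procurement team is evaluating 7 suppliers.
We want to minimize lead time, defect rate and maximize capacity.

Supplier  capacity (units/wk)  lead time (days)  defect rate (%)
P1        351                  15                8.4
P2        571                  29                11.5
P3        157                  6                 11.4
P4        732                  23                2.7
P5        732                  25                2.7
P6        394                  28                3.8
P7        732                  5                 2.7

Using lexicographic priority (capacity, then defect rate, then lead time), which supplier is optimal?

First maximize capacity: best is 732, kept {P4, P5, P7}.
Then minimize defect rate: best is 2.7, kept {P4, P5, P7}.
Then minimize lead time: best is 5, kept {P7}.

P7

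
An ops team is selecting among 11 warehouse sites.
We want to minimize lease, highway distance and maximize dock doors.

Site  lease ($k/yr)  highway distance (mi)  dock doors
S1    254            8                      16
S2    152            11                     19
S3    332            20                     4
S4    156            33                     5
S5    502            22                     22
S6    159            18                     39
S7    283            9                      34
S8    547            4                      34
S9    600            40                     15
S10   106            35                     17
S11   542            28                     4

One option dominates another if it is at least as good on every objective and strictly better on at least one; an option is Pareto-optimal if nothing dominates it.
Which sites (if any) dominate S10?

none

S1: worse on lease (254 vs 106).
S2: worse on lease (152 vs 106).
S3: worse on lease (332 vs 106).
S4: worse on lease (156 vs 106).
S5: worse on lease (502 vs 106).
S6: worse on lease (159 vs 106).
S7: worse on lease (283 vs 106).
S8: worse on lease (547 vs 106).
S9: worse on lease (600 vs 106).
S11: worse on lease (542 vs 106).
No option dominates S10.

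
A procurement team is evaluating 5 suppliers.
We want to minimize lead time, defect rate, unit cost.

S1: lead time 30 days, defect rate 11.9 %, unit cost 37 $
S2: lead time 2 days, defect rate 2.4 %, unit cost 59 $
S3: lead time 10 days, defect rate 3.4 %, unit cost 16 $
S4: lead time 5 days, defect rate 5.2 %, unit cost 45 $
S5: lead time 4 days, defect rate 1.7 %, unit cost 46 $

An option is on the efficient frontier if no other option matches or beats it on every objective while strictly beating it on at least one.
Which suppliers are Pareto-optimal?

S1: dominated by S3 (lead time 10≤30, defect rate 3.4≤11.9, unit cost 16≤37).
S2: not dominated (best lead time).
S3: not dominated (best unit cost).
S4: not dominated.
S5: not dominated (best defect rate).

S2, S3, S4, S5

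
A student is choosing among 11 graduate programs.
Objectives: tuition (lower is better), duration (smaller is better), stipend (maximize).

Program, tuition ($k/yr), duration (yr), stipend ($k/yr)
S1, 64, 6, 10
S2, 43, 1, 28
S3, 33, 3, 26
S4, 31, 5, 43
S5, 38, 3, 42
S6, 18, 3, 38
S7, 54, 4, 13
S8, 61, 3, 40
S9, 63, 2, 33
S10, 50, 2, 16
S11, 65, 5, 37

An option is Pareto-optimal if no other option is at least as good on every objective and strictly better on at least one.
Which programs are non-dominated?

S2, S4, S5, S6, S9

S1: dominated by S2 (tuition 43≤64, duration 1≤6, stipend 28≥10).
S2: not dominated (best duration).
S3: dominated by S6 (tuition 18≤33, duration 3≤3, stipend 38≥26).
S4: not dominated (best stipend).
S5: not dominated.
S6: not dominated (best tuition).
S7: dominated by S2 (tuition 43≤54, duration 1≤4, stipend 28≥13).
S8: dominated by S5 (tuition 38≤61, duration 3≤3, stipend 42≥40).
S9: not dominated.
S10: dominated by S2 (tuition 43≤50, duration 1≤2, stipend 28≥16).
S11: dominated by S4 (tuition 31≤65, duration 5≤5, stipend 43≥37).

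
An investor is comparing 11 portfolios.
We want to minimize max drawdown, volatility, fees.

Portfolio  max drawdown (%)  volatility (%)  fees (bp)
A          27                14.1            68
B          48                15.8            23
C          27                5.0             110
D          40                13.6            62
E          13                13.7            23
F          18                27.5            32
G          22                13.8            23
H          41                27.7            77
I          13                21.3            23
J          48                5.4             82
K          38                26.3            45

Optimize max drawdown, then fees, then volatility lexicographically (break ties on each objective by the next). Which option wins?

First minimize max drawdown: best is 13, kept {E, I}.
Then minimize fees: best is 23, kept {E, I}.
Then minimize volatility: best is 13.7, kept {E}.

E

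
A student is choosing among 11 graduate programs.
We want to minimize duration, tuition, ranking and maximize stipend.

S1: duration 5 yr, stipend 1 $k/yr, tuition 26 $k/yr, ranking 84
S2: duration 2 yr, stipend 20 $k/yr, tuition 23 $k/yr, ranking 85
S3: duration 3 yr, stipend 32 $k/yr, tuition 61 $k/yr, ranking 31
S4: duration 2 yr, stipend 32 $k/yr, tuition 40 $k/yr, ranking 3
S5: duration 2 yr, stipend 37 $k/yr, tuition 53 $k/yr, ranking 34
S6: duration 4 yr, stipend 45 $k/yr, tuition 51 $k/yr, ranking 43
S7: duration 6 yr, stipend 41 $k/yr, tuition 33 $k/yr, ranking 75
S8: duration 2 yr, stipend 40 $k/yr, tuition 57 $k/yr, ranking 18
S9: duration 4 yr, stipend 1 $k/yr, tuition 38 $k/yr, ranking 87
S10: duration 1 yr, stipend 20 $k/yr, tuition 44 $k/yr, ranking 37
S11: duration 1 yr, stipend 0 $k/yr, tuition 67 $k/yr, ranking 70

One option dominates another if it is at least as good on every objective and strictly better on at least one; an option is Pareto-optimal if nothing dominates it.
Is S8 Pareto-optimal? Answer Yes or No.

Yes

S1: worse on duration (5 vs 2).
S2: worse on stipend (20 vs 40).
S3: worse on duration (3 vs 2).
S4: worse on stipend (32 vs 40).
S5: worse on stipend (37 vs 40).
S6: worse on duration (4 vs 2).
S7: worse on duration (6 vs 2).
S9: worse on duration (4 vs 2).
S10: worse on stipend (20 vs 40).
S11: worse on stipend (0 vs 40).
No option is at least as good as S8 on every objective and strictly better on one.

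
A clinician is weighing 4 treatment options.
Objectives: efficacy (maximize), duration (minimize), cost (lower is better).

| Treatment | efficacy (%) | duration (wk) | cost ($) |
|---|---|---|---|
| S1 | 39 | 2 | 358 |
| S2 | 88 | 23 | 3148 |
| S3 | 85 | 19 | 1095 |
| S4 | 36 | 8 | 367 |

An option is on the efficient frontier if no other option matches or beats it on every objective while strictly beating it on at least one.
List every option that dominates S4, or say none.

S1

S1: efficacy 39≥36, duration 2≤8, cost 358≤367 — dominates S4.
Others (S2, S3) are each worse than S4 on at least one objective.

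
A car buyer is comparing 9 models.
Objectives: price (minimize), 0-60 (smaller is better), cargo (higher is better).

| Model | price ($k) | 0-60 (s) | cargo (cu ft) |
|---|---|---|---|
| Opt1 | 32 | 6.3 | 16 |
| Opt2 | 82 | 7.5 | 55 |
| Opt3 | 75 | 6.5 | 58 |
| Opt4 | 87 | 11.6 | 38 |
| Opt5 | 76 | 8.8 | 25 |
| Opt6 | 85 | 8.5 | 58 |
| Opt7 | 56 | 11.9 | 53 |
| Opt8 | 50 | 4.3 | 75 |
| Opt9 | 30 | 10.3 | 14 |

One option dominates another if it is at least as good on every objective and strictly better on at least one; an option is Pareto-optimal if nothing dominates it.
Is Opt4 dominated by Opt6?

Yes

Opt6 vs Opt4: price 85≤87, 0-60 8.5≤11.6, cargo 58≥38 — Opt6 is at least as good on every objective with at least one strict improvement.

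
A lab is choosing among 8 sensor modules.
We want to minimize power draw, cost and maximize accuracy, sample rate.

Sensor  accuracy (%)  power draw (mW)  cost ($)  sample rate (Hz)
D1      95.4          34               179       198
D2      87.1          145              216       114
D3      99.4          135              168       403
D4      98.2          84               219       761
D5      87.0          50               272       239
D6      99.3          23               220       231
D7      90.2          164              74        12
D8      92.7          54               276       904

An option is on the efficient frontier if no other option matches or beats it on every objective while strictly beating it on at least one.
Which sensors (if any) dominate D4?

D1: worse on accuracy (95.4 vs 98.2).
D2: worse on accuracy (87.1 vs 98.2).
D3: worse on power draw (135 vs 84).
D5: worse on accuracy (87.0 vs 98.2).
D6: worse on cost (220 vs 219).
D7: worse on accuracy (90.2 vs 98.2).
D8: worse on accuracy (92.7 vs 98.2).
No option dominates D4.

none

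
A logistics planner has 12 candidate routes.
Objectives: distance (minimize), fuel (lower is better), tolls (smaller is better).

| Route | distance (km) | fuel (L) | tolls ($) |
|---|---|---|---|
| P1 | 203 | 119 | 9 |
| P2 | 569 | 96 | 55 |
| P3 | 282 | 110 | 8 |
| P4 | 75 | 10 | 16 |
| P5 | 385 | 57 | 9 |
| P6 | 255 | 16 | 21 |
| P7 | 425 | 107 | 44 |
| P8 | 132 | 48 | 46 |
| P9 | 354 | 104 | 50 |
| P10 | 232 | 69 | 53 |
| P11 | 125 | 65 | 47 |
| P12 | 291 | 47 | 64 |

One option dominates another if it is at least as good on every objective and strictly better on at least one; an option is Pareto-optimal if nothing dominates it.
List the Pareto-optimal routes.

P1, P3, P4, P5

P1: not dominated.
P2: dominated by P4 (distance 75≤569, fuel 10≤96, tolls 16≤55).
P3: not dominated (best tolls).
P4: not dominated (best distance).
P5: not dominated.
P6: dominated by P4 (distance 75≤255, fuel 10≤16, tolls 16≤21).
P7: dominated by P4 (distance 75≤425, fuel 10≤107, tolls 16≤44).
P8: dominated by P4 (distance 75≤132, fuel 10≤48, tolls 16≤46).
P9: dominated by P4 (distance 75≤354, fuel 10≤104, tolls 16≤50).
P10: dominated by P4 (distance 75≤232, fuel 10≤69, tolls 16≤53).
P11: dominated by P4 (distance 75≤125, fuel 10≤65, tolls 16≤47).
P12: dominated by P4 (distance 75≤291, fuel 10≤47, tolls 16≤64).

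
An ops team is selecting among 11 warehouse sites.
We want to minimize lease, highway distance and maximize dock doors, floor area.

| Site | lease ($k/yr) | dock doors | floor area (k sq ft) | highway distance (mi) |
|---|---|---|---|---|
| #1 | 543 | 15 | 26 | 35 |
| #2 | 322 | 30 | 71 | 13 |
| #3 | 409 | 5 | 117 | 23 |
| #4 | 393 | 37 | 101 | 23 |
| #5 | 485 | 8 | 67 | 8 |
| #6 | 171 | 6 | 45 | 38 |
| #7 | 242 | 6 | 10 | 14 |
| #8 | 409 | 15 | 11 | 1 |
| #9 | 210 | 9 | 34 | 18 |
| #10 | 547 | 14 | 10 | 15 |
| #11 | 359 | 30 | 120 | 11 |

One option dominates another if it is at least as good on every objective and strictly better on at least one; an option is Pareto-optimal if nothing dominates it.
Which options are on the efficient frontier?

#2, #4, #5, #6, #7, #8, #9, #11

#1: dominated by #2 (lease 322≤543, dock doors 30≥15, floor area 71≥26, highway distance 13≤35).
#2: not dominated.
#3: dominated by #11 (lease 359≤409, dock doors 30≥5, floor area 120≥117, highway distance 11≤23).
#4: not dominated (best dock doors).
#5: not dominated.
#6: not dominated (best lease).
#7: not dominated.
#8: not dominated (best highway distance).
#9: not dominated.
#10: dominated by #2 (lease 322≤547, dock doors 30≥14, floor area 71≥10, highway distance 13≤15).
#11: not dominated (best floor area).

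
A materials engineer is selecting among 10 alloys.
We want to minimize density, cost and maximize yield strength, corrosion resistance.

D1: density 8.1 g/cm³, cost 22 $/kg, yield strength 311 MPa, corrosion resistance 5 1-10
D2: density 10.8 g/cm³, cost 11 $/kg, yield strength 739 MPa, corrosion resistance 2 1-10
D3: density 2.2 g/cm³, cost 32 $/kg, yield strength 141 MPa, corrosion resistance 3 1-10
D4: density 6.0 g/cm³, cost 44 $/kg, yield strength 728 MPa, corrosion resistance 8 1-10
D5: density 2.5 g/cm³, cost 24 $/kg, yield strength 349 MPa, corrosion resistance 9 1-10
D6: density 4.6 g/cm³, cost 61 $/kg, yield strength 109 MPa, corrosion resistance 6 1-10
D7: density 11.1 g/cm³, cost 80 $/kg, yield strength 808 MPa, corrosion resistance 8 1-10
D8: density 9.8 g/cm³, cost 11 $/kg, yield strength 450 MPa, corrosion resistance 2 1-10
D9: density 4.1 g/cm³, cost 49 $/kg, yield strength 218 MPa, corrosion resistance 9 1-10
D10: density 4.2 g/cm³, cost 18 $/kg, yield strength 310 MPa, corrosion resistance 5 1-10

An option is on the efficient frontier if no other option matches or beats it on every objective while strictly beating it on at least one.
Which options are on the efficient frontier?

D1, D2, D3, D4, D5, D7, D8, D10

D1: not dominated.
D2: not dominated.
D3: not dominated (best density).
D4: not dominated.
D5: not dominated.
D6: dominated by D5 (density 2.5≤4.6, cost 24≤61, yield strength 349≥109, corrosion resistance 9≥6).
D7: not dominated (best yield strength).
D8: not dominated.
D9: dominated by D5 (density 2.5≤4.1, cost 24≤49, yield strength 349≥218, corrosion resistance 9≥9).
D10: not dominated.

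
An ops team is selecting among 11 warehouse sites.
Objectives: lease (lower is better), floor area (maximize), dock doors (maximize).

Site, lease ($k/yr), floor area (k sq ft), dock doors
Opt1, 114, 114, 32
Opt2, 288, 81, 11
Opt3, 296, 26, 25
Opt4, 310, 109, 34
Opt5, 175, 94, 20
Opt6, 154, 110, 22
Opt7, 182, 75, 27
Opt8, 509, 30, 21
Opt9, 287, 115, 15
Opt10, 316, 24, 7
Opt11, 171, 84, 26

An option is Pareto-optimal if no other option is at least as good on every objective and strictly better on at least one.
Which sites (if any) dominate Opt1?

Opt2: worse on lease (288 vs 114).
Opt3: worse on lease (296 vs 114).
Opt4: worse on lease (310 vs 114).
Opt5: worse on lease (175 vs 114).
Opt6: worse on lease (154 vs 114).
Opt7: worse on lease (182 vs 114).
Opt8: worse on lease (509 vs 114).
Opt9: worse on lease (287 vs 114).
Opt10: worse on lease (316 vs 114).
Opt11: worse on lease (171 vs 114).
No option dominates Opt1.

none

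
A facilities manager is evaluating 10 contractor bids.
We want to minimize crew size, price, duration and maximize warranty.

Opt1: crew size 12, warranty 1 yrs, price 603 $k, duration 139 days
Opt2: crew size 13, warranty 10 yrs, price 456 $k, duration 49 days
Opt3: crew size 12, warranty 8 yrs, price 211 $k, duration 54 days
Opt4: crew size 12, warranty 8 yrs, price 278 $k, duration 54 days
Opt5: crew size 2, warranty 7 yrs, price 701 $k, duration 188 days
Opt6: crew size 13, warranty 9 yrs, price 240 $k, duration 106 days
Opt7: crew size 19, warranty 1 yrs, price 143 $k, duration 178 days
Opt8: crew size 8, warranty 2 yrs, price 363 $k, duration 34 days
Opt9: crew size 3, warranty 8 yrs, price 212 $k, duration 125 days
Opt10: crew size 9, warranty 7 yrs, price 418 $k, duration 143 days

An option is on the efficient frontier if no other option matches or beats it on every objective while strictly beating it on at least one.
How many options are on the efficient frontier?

Opt1: dominated by Opt3 (crew size 12≤12, warranty 8≥1, price 211≤603, duration 54≤139).
Opt2: not dominated (best warranty).
Opt3: not dominated.
Opt4: dominated by Opt3 (crew size 12≤12, warranty 8≥8, price 211≤278, duration 54≤54).
Opt5: not dominated (best crew size).
Opt6: not dominated.
Opt7: not dominated (best price).
Opt8: not dominated (best duration).
Opt9: not dominated.
Opt10: dominated by Opt9 (crew size 3≤9, warranty 8≥7, price 212≤418, duration 125≤143).
Pareto-optimal: Opt2, Opt3, Opt5, Opt6, Opt7, Opt8, Opt9 → 7.

7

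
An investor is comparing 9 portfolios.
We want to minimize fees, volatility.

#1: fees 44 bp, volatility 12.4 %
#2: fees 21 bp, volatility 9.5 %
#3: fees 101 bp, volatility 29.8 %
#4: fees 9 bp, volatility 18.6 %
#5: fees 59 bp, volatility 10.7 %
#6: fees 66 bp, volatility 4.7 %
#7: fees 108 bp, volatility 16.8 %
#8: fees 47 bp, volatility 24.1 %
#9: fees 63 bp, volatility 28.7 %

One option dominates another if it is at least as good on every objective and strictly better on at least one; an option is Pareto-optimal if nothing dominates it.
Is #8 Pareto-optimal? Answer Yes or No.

No

#1 vs #8: fees 44≤47, volatility 12.4≤24.1 — #1 is at least as good on every objective and strictly better on at least one, so #1 dominates #8.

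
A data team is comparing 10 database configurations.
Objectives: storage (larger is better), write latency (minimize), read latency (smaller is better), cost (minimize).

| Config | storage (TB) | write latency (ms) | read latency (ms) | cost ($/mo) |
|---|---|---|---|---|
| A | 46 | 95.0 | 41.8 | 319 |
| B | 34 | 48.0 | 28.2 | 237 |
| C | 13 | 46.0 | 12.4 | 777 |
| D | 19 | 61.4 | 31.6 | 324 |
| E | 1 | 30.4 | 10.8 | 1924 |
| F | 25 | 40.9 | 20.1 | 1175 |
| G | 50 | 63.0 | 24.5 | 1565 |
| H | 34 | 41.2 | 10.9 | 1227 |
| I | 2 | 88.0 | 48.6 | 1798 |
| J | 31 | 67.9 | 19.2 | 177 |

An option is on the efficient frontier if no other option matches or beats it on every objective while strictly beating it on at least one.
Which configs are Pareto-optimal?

A, B, C, E, F, G, H, J

A: not dominated.
B: not dominated.
C: not dominated.
D: dominated by B (storage 34≥19, write latency 48.0≤61.4, read latency 28.2≤31.6, cost 237≤324).
E: not dominated (best write latency).
F: not dominated.
G: not dominated (best storage).
H: not dominated.
I: dominated by B (storage 34≥2, write latency 48.0≤88.0, read latency 28.2≤48.6, cost 237≤1798).
J: not dominated (best cost).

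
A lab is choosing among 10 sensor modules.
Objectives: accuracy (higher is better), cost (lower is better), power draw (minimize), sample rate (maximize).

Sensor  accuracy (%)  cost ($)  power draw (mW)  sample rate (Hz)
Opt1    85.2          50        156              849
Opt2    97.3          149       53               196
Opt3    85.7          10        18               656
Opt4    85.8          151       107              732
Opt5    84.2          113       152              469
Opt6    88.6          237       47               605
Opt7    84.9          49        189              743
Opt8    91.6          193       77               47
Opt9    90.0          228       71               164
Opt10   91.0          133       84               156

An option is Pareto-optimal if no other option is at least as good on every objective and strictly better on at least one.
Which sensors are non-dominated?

Opt1, Opt2, Opt3, Opt4, Opt6, Opt7, Opt10

Opt1: not dominated (best sample rate).
Opt2: not dominated (best accuracy).
Opt3: not dominated (best cost).
Opt4: not dominated.
Opt5: dominated by Opt3 (accuracy 85.7≥84.2, cost 10≤113, power draw 18≤152, sample rate 656≥469).
Opt6: not dominated.
Opt7: not dominated.
Opt8: dominated by Opt2 (accuracy 97.3≥91.6, cost 149≤193, power draw 53≤77, sample rate 196≥47).
Opt9: dominated by Opt2 (accuracy 97.3≥90.0, cost 149≤228, power draw 53≤71, sample rate 196≥164).
Opt10: not dominated.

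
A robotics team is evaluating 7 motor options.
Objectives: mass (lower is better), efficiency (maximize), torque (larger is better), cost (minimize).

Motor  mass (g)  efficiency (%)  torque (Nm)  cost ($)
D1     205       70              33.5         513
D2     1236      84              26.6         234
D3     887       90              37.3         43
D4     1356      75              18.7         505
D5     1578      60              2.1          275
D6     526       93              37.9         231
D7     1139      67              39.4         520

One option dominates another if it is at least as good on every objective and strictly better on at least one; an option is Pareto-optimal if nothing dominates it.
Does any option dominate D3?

No

D1: worse on efficiency (70 vs 90).
D2: worse on mass (1236 vs 887).
D4: worse on mass (1356 vs 887).
D5: worse on mass (1578 vs 887).
D6: worse on cost (231 vs 43).
D7: worse on mass (1139 vs 887).
No option is at least as good as D3 on every objective and strictly better on one.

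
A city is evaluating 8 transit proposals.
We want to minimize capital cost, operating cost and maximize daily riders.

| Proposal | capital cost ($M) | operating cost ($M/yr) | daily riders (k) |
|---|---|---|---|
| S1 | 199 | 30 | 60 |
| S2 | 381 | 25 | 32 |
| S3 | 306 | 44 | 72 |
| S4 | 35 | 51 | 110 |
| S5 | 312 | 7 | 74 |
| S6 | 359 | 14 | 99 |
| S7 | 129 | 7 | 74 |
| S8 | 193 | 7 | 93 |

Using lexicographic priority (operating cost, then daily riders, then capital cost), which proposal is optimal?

S8

First minimize operating cost: best is 7, kept {S5, S7, S8}.
Then maximize daily riders: best is 93, kept {S8}.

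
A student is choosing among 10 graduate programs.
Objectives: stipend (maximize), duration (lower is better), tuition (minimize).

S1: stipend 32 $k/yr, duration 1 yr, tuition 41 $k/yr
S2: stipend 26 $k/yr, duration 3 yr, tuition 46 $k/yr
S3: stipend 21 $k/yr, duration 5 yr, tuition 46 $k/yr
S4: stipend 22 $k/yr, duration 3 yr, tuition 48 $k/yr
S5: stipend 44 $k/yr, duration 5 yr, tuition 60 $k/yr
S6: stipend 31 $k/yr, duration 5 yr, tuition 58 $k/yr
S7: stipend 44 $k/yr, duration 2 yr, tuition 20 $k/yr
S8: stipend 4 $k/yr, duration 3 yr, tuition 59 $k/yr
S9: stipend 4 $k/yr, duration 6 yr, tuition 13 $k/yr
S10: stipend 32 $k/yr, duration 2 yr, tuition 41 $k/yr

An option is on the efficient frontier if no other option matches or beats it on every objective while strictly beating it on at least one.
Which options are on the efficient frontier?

S1, S7, S9

S1: not dominated (best duration).
S2: dominated by S1 (stipend 32≥26, duration 1≤3, tuition 41≤46).
S3: dominated by S1 (stipend 32≥21, duration 1≤5, tuition 41≤46).
S4: dominated by S1 (stipend 32≥22, duration 1≤3, tuition 41≤48).
S5: dominated by S7 (stipend 44≥44, duration 2≤5, tuition 20≤60).
S6: dominated by S1 (stipend 32≥31, duration 1≤5, tuition 41≤58).
S7: not dominated.
S8: dominated by S1 (stipend 32≥4, duration 1≤3, tuition 41≤59).
S9: not dominated (best tuition).
S10: dominated by S1 (stipend 32≥32, duration 1≤2, tuition 41≤41).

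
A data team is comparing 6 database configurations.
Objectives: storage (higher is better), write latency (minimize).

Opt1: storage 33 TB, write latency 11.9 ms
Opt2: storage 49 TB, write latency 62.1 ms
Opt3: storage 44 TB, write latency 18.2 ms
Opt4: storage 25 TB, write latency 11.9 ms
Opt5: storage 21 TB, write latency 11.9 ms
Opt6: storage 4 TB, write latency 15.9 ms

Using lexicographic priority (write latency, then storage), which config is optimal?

First minimize write latency: best is 11.9, kept {Opt1, Opt4, Opt5}.
Then maximize storage: best is 33, kept {Opt1}.

Opt1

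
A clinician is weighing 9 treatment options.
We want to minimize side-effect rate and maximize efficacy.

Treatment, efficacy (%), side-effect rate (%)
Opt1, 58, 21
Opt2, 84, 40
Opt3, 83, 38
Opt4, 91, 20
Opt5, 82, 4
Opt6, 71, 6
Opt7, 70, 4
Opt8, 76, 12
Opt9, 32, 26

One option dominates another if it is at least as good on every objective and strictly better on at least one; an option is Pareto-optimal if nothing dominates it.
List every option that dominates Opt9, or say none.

Opt1: efficacy 58≥32, side-effect rate 21≤26 — dominates Opt9.
Opt4: efficacy 91≥32, side-effect rate 20≤26 — dominates Opt9.
Opt5: efficacy 82≥32, side-effect rate 4≤26 — dominates Opt9.
Opt6: efficacy 71≥32, side-effect rate 6≤26 — dominates Opt9.
Opt7: efficacy 70≥32, side-effect rate 4≤26 — dominates Opt9.
Opt8: efficacy 76≥32, side-effect rate 12≤26 — dominates Opt9.
Others (Opt2, Opt3) are each worse than Opt9 on at least one objective.

Opt1, Opt4, Opt5, Opt6, Opt7, Opt8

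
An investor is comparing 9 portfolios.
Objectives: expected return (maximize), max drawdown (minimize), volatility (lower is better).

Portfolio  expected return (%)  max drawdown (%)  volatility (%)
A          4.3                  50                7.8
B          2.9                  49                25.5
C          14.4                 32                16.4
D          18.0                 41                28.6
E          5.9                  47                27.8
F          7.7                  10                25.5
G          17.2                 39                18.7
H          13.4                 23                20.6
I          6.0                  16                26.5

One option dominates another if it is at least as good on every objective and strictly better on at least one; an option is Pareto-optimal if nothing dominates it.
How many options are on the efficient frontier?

6

A: not dominated (best volatility).
B: dominated by C (expected return 14.4≥2.9, max drawdown 32≤49, volatility 16.4≤25.5).
C: not dominated.
D: not dominated (best expected return).
E: dominated by C (expected return 14.4≥5.9, max drawdown 32≤47, volatility 16.4≤27.8).
F: not dominated (best max drawdown).
G: not dominated.
H: not dominated.
I: dominated by F (expected return 7.7≥6.0, max drawdown 10≤16, volatility 25.5≤26.5).
Pareto-optimal: A, C, D, F, G, H → 6.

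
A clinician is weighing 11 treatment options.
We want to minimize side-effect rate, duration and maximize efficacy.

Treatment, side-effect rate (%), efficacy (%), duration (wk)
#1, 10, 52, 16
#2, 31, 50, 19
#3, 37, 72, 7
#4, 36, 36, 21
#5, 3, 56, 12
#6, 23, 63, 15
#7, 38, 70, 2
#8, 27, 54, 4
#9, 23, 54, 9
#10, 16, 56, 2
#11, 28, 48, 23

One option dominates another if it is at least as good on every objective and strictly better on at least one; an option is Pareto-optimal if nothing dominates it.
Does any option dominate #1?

#5 vs #1: side-effect rate 3≤10, efficacy 56≥52, duration 12≤16 — #5 is at least as good on every objective and strictly better on at least one, so #5 dominates #1.

Yes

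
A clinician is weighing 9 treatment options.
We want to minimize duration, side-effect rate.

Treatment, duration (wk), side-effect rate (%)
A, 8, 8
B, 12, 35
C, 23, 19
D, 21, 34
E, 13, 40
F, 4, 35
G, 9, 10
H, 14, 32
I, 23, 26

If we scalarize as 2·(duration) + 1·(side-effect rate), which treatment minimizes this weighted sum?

A

A: 2·8 + 1·8 = 24
B: 2·12 + 1·35 = 59
C: 2·23 + 1·19 = 65
D: 2·21 + 1·34 = 76
E: 2·13 + 1·40 = 66
F: 2·4 + 1·35 = 43
G: 2·9 + 1·10 = 28
H: 2·14 + 1·32 = 60
I: 2·23 + 1·26 = 72
Lowest: A at 24.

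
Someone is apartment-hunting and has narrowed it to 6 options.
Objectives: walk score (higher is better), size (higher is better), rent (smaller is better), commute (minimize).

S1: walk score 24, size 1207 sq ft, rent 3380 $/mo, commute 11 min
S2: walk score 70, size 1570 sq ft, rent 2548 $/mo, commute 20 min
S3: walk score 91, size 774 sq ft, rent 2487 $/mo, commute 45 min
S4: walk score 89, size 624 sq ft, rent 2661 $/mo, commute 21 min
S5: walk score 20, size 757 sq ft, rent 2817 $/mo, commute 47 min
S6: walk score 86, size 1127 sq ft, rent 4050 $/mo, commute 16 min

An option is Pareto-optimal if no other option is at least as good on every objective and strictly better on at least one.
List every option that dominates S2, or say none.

S1: worse on walk score (24 vs 70).
S3: worse on size (774 vs 1570).
S4: worse on size (624 vs 1570).
S5: worse on walk score (20 vs 70).
S6: worse on size (1127 vs 1570).
No option dominates S2.

none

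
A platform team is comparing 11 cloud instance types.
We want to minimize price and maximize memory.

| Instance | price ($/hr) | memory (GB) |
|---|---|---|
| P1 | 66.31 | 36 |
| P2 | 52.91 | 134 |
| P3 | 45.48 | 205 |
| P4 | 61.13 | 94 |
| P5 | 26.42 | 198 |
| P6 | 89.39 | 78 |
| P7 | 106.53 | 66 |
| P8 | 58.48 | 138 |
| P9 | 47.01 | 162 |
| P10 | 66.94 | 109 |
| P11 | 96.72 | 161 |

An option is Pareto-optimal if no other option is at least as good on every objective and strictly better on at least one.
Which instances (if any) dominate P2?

P3, P5, P9

P3: price 45.48≤52.91, memory 205≥134 — dominates P2.
P5: price 26.42≤52.91, memory 198≥134 — dominates P2.
P9: price 47.01≤52.91, memory 162≥134 — dominates P2.
Others (P1, P4, P6, P7, P8, P10, P11) are each worse than P2 on at least one objective.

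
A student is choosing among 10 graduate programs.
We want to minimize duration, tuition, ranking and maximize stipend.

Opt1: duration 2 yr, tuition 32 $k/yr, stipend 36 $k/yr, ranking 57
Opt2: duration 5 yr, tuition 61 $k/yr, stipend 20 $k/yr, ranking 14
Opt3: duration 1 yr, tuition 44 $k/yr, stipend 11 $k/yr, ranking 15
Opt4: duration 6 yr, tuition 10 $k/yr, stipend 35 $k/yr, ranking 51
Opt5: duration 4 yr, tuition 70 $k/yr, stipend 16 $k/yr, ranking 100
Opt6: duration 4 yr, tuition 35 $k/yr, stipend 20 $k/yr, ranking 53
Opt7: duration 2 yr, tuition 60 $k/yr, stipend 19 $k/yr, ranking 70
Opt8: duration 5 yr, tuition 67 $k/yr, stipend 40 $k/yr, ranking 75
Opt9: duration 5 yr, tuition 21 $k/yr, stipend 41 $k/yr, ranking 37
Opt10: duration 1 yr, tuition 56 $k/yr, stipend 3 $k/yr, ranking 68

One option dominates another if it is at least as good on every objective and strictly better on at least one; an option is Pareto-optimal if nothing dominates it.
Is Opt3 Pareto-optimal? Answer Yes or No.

Opt1: worse on duration (2 vs 1).
Opt2: worse on duration (5 vs 1).
Opt4: worse on duration (6 vs 1).
Opt5: worse on duration (4 vs 1).
Opt6: worse on duration (4 vs 1).
Opt7: worse on duration (2 vs 1).
Opt8: worse on duration (5 vs 1).
Opt9: worse on duration (5 vs 1).
Opt10: worse on tuition (56 vs 44).
No option is at least as good as Opt3 on every objective and strictly better on one.

Yes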